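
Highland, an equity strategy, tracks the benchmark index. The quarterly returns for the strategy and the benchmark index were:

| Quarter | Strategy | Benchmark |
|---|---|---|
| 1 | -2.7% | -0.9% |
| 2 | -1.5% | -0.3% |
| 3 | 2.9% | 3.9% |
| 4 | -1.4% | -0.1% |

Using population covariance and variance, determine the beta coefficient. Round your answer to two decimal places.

r̄p = -0.6750%,  r̄m = 0.6500%
Cov = Σ(rp − r̄p)(rm − r̄m) / 4 = 4.0213
Var(rm) = Σ(rm − r̄m)² / 4 = 3.6075
β = Cov / Var = 4.0213 / 3.6075 = 1.1147

1.11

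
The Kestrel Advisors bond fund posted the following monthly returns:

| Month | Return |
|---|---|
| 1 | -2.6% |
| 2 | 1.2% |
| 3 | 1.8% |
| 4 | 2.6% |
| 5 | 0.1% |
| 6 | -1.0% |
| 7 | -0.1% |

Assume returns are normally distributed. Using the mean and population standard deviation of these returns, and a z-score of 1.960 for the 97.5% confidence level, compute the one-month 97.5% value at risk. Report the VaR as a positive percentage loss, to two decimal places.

Mean return r̄ = 2.00 / 7 = 0.2857%
Population σ = √[Σ(r − r̄)² / 7] = √[18.6486 / 7] = √2.6641 = 1.6322%
VaR = −(r̄ − z·σ) = −(0.2857 − 1.960 × 1.6322) = −(-2.9134) = 2.9134%

2.91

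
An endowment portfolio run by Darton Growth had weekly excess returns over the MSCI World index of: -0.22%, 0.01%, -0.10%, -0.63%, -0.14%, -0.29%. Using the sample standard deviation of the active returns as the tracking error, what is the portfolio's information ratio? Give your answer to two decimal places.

r̄ = (-0.22 + 0.01 − 0.1 − 0.63 − 0.14 − 0.29) / 6 = -1.370 / 6 = -0.2283%
Σ(r − r̄)² = 0.2463; sample σ = √(0.2463/5) = 0.2219%
IR = r̄ / tracking error = -0.2283 / 0.2219 = -1.0288

-1.03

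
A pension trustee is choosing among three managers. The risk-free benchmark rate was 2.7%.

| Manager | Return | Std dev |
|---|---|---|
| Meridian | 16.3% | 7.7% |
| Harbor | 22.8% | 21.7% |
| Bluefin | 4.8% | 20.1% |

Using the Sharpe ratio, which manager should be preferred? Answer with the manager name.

Meridian

Meridian: Sharpe ratio = (16.3% − 2.7%) / 7.7% = 1.766
Harbor: Sharpe ratio = (22.8% − 2.7%) / 21.7% = 0.926
Bluefin: Sharpe ratio = (4.8% − 2.7%) / 20.1% = 0.104
Highest: Meridian (1.766).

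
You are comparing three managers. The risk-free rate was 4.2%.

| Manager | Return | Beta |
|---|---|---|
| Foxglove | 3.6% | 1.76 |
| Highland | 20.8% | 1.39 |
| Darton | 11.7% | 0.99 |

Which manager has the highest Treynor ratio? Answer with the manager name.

Highland

Foxglove: Treynor = (3.6% − 4.2%) / 1.76 = -0.341
Highland: Treynor = (20.8% − 4.2%) / 1.39 = 11.942
Darton: Treynor = (11.7% − 4.2%) / 0.99 = 7.576
Highest: Highland (11.942).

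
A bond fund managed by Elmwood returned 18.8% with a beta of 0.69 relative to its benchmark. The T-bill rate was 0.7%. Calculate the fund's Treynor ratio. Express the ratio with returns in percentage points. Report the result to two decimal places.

Treynor = (Rp − Rf) / β = (18.8% − 0.7%) / 0.69 = 18.10 / 0.69 = 26.2319

26.23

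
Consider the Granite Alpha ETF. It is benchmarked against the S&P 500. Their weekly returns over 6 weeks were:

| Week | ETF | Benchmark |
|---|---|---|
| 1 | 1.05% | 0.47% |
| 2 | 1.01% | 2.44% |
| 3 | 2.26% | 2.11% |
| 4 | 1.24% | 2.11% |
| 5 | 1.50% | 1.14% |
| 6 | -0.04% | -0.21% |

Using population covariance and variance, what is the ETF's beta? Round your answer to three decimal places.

r̄p = 1.1700%,  r̄m = 1.3433%
Cov = Σ(rp − r̄p)(rm − r̄m) / 6 = 0.4385
Var(rm) = Σ(rm − r̄m)² / 6 = 0.9325
β = Cov / Var = 0.4385 / 0.9325 = 0.4702

0.470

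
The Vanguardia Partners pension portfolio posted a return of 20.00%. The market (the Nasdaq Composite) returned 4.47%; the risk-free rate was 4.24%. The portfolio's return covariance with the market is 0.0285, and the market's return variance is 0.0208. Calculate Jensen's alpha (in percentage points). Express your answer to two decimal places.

15.44

β = Cov / Var = 0.0285 / 0.0208 = 1.3702
E[R] = Rf + β(Rm − Rf) = 4.24% + 1.3702 × (4.47% − 4.24%) = 4.5551%
α = Rp − E[R] = 20.00% − 4.5551% = 15.4449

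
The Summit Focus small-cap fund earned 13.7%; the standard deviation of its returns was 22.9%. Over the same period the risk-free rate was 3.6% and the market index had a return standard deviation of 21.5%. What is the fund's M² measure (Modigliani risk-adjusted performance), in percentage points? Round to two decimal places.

Sharpe = (Rp − Rf) / σp = (13.7% − 3.6%) / 22.9% = 0.4410
M² = Rf + Sharpe × σm = 3.6% + 0.4410 × 21.5% = 13.0815%

13.08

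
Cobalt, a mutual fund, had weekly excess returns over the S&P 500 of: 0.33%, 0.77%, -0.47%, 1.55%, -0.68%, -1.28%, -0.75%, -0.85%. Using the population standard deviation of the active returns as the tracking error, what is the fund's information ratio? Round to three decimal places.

μ = (0.33 + 0.77 − 0.47 + 1.55 − 0.68 − 1.28 − 0.75 − 0.85) / 8 = -1.380 / 8 = -0.1725%
Σ(r − μ)² = (0.33 − (-0.1725))² + (0.77 − (-0.1725))² + (-0.47 − (-0.1725))² + … = 6.4730
population σ = √(6.4730 / 8) = √0.8091 = 0.8995%
IR = μ / tracking error = -0.1725 / 0.8995 = -0.1918

-0.192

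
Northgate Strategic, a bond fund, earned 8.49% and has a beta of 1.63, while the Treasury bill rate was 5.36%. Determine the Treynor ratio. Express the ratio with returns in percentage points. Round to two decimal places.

Treynor = (Rp − Rf) / β = (8.49% − 5.36%) / 1.63 = 3.13 / 1.63 = 1.9202

1.92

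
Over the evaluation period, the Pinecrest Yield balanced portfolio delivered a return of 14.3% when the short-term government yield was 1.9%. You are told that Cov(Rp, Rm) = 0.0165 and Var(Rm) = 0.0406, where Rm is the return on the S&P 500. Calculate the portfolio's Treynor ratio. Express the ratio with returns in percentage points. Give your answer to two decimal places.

β = Cov / Var = 0.0165 / 0.0406 = 0.4064
Treynor = (Rp − Rf) / β = (14.3% − 1.9%) / 0.4064 = 12.40 / 0.4064 = 30.5118

30.51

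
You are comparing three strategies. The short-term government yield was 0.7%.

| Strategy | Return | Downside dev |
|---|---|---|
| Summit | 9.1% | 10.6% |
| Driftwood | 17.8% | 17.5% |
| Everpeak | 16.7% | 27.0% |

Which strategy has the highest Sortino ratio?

Driftwood

Summit: Sortino ratio = (9.1% − 0.7%) / 10.6% = 0.792
Driftwood: Sortino ratio = (17.8% − 0.7%) / 17.5% = 0.977
Everpeak: Sortino ratio = (16.7% − 0.7%) / 27.0% = 0.593
Highest: Driftwood (0.977).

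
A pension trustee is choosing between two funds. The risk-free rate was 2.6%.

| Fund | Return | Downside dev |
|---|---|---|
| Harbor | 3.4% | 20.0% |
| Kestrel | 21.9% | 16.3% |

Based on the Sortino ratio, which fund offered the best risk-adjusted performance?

Harbor: Sortino ratio = (3.4% − 2.6%) / 20.0% = 0.040
Kestrel: Sortino ratio = (21.9% − 2.6%) / 16.3% = 1.184
Highest: Kestrel (1.184).

Kestrel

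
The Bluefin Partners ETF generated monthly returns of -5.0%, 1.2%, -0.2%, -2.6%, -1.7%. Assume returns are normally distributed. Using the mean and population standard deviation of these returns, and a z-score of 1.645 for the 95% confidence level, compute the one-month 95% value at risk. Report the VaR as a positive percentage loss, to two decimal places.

5.14

μ = (-5 + 1.2 − 0.2 − 2.6 − 1.7) / 5 = -8.30 / 5 = -1.6600%
Σ(r − μ)² = 22.3520; population σ = √(22.3520/5) = 2.1143%
VaR = −(μ − z·σ) = −(-1.6600 − 1.645 × 2.1143) = −(-5.1380) = 5.1380%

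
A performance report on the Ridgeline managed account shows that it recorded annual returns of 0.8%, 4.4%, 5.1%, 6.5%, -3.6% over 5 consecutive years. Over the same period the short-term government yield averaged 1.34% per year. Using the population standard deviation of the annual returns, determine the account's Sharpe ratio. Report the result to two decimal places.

μ = (0.8 + 4.4 + 5.1 + 6.5 − 3.6) / 5 = 13.20 / 5 = 2.6400%
Σ(r − μ)² = (0.8 − 2.6400)² + (4.4 − 2.6400)² + (5.1 − 2.6400)² + … = 66.3720
σ = √[66.3720 / 5] = 3.6434%
Sharpe = (μ − rf) / σ = (2.6400 − 1.34) / 3.6434 = 1.3000 / 3.6434 = 0.3568

0.36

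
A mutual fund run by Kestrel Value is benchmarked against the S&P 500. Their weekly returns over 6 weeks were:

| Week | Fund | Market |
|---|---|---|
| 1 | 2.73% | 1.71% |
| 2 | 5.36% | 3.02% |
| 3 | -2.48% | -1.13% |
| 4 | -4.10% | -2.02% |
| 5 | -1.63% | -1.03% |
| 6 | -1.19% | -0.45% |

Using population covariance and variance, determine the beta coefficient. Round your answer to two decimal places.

r̄p = -0.2183%,  r̄m = 0.0167%
Cov = Σ(rp − r̄p)(rm − r̄m) / 6 = 5.6960
Var(rm) = Σ(rm − r̄m)² / 6 = 3.1106
β = Cov / Var = 5.6960 / 3.1106 = 1.8312

1.83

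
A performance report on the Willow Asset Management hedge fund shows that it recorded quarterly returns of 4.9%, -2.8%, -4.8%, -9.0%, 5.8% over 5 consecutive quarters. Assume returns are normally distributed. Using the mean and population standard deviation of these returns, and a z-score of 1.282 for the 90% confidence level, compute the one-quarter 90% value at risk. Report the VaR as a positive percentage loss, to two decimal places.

8.49

Mean return r̄ = -5.90 / 5 = -1.1800%
Population σ = √[Σ(r − r̄)² / 5] = √[162.5680 / 5] = √32.5136 = 5.7021%
VaR = −(r̄ − z·σ) = −(-1.1800 − 1.282 × 5.7021) = −(-8.4901) = 8.4901%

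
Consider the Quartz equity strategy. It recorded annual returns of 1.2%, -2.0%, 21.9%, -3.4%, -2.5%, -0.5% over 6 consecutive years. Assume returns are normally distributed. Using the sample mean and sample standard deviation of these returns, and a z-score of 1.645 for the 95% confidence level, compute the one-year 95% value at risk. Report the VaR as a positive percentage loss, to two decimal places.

13.45

μ = (1.2 − 2 + 21.9 − 3.4 − 2.5 − 0.5) / 6 = 2.4500%
Sample std dev = √[467.0950 / 5] = 9.6654%
VaR = −(μ − z·σ) = −(2.4500 − 1.645 × 9.6654) = −(-13.4496) = 13.4496%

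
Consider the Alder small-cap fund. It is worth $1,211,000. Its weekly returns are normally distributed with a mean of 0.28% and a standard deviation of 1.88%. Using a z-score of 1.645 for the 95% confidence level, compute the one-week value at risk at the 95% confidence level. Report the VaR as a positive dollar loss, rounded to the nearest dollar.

Return at the 95% tail: μ − z·σ = 0.28% − 1.645 × 1.88% = 0.28 − 3.0926 = -2.8126%
VaR = −(-2.8126%) × $1,211,000 = 2.8126% × $1,211,000 = $34,061

$34,061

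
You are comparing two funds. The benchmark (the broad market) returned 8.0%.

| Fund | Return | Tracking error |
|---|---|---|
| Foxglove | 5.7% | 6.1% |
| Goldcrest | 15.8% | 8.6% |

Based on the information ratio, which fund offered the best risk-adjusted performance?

Goldcrest

Foxglove: IR = (5.7% − 8.0%) / 6.1% = -0.377
Goldcrest: IR = (15.8% − 8.0%) / 8.6% = 0.907
Highest: Goldcrest (0.907).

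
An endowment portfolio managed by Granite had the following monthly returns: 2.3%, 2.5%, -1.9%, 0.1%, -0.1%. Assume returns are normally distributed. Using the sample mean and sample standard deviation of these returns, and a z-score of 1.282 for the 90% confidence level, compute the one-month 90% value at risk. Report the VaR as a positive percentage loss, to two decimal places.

1.77

Mean return r̄ = 2.90 / 5 = 0.5800%
Σ(r − r̄)² = (2.3 − 0.5800)² + (2.5 − 0.5800)² + … = 13.4880
sample σ = √(13.4880 / 4) = √3.3720 = 1.8363%
VaR = −(r̄ − z·σ) = −(0.5800 − 1.282 × 1.8363) = −(-1.7741) = 1.7741%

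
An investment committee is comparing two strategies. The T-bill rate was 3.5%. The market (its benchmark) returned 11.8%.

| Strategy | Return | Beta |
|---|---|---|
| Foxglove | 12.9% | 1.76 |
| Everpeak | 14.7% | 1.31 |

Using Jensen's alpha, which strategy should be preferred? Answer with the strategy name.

Foxglove: α = 12.9% − [3.5% + 1.76 × (11.8% − 3.5%)] = -5.208
Everpeak: α = 14.7% − [3.5% + 1.31 × (11.8% − 3.5%)] = 0.327
Highest: Everpeak (0.327).

Everpeak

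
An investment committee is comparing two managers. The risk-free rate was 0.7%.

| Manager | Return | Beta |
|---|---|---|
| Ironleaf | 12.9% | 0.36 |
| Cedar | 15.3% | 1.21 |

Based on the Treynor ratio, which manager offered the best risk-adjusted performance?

Ironleaf: Treynor = (12.9% − 0.7%) / 0.36 = 33.889
Cedar: Treynor = (15.3% − 0.7%) / 1.21 = 12.066
Highest: Ironleaf (33.889).

Ironleaf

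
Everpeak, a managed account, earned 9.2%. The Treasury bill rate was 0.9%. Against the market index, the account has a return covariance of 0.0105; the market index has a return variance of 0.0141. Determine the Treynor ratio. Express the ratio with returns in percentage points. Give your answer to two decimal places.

β = Cov / Var = 0.0105 / 0.0141 = 0.7447
Treynor = (Rp − Rf) / β = (9.2% − 0.9%) / 0.7447 = 8.30 / 0.7447 = 11.1454

11.15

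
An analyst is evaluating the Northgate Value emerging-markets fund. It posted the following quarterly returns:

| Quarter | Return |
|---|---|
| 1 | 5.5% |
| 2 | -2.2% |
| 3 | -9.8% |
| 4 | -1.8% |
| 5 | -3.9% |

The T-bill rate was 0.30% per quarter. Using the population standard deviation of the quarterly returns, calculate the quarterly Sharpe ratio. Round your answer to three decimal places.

-0.560

Mean return μ = -12.20 / 5 = -2.4400%
Population σ = √[Σ(r − μ)² / 5] = √[119.8120 / 5] = √23.9624 = 4.8951%
Sharpe = (μ − rf) / σ = (-2.4400 − 0.3) / 4.8951 = -2.7400 / 4.8951 = -0.5597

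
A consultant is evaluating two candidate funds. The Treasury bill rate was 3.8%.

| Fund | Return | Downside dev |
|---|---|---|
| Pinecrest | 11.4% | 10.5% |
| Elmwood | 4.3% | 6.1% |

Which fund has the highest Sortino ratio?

Pinecrest

Pinecrest: Sortino ratio = (11.4% − 3.8%) / 10.5% = 0.724
Elmwood: Sortino ratio = (4.3% − 3.8%) / 6.1% = 0.082
Highest: Pinecrest (0.724).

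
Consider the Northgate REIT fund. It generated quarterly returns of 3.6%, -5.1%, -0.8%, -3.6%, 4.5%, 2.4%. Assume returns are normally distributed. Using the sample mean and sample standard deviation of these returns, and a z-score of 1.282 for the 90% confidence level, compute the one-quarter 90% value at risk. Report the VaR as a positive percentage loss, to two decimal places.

Mean return r̄ = 1.00 / 6 = 0.1667%
Sample std dev = √[78.4133 / 5] = 3.9601%
VaR = −(r̄ − z·σ) = −(0.1667 − 1.282 × 3.9601) = −(-4.9101) = 4.9101%

4.91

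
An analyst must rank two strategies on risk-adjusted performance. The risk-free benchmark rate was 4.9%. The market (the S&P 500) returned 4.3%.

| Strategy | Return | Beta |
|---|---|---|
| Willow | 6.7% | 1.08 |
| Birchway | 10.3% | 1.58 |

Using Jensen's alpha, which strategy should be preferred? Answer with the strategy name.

Willow: α = 6.7% − [4.9% + 1.08 × (4.3% − 4.9%)] = 2.448
Birchway: α = 10.3% − [4.9% + 1.58 × (4.3% − 4.9%)] = 6.348
Highest: Birchway (6.348).

Birchway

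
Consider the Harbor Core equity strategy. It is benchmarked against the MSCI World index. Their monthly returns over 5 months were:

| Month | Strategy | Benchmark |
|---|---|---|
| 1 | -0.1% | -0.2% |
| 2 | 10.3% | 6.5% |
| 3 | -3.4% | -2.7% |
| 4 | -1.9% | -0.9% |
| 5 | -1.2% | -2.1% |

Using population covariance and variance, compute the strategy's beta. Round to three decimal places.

r̄p = 0.7400%,  r̄m = 0.1200%
Cov = Σ(rp − r̄p)(rm − r̄m) / 5 = 15.9872
Var(rm) = Σ(rm − r̄m)² / 5 = 10.9456
β = Cov / Var = 15.9872 / 10.9456 = 1.4606

1.461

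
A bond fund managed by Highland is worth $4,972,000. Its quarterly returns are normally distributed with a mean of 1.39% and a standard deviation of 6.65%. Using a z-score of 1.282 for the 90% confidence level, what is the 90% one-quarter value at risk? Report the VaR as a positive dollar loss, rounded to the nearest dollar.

$354,767

Return at the 90% tail: μ − z·σ = 1.39% − 1.282 × 6.65% = 1.39 − 8.5253 = -7.1353%
VaR = −(-7.1353%) × $4,972,000 = 7.1353% × $4,972,000 = $354,767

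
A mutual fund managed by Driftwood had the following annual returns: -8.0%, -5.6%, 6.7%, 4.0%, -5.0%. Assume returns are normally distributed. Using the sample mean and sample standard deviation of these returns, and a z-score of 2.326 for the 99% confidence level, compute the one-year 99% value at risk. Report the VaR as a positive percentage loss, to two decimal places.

16.69

r̄ = (-8 − 5.6 + 6.7 + 4 − 5) / 5 = -7.90 / 5 = -1.5800%
Σ(r − r̄)² = 168.7680; sample σ = √(168.7680/4) = 6.4955%
VaR = −(r̄ − z·σ) = −(-1.5800 − 2.326 × 6.4955) = −(-16.6885) = 16.6885%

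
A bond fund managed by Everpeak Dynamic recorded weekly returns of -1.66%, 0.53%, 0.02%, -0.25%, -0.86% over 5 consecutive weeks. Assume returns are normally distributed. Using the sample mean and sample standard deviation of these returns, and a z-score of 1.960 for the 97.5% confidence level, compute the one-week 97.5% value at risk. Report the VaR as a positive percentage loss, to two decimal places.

Mean return μ = -2.220 / 5 = -0.4440%
Σ(r − μ)² = (-1.66 − (-0.4440))² + (0.53 − (-0.4440))² + … = 2.8533
σ = √[2.8533 / 4] = 0.8446%
VaR = −(μ − z·σ) = −(-0.4440 − 1.960 × 0.8446) = −(-2.0994) = 2.0994%

2.10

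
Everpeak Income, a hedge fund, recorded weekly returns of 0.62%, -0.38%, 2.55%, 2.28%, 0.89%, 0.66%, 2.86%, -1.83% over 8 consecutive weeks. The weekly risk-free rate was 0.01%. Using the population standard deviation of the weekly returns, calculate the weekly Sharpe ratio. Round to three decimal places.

0.637

μ = (0.62 − 0.38 + 2.55 + 2.28 + 0.89 + 0.66 + 2.86 − 1.83) / 8 = 7.650 / 8 = 0.9563%
Σ(r − μ)² = (0.62 − 0.9563)² + (-0.38 − 0.9563)² + (2.55 − 0.9563)² + … = 17.6706
population σ = √(17.6706 / 8) = √2.2088 = 1.4862%
Sharpe = (μ − rf) / σ = (0.9563 − 0.01) / 1.4862 = 0.9463 / 1.4862 = 0.6367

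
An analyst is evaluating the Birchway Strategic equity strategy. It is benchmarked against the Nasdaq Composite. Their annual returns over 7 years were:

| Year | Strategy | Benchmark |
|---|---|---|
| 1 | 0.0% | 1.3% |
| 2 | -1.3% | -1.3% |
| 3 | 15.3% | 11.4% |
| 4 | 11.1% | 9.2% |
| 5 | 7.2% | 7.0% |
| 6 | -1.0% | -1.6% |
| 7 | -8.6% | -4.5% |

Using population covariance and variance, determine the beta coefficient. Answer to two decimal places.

1.34

r̄p = 3.2429%,  r̄m = 3.0714%
Cov = Σ(rp − r̄p)(rm − r̄m) / 7 = 42.7441
Var(rm) = Σ(rm − r̄m)² / 7 = 31.9649
β = Cov / Var = 42.7441 / 31.9649 = 1.3372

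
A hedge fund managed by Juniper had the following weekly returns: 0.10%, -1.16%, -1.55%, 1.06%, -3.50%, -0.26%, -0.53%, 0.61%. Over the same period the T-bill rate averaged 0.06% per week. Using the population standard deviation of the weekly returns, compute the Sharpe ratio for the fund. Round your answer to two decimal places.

Mean return r̄ = -5.230 / 8 = -0.6538%
Σ(r − r̄)² = (0.1 − (-0.6538))² + (-1.16 − (-0.6538))² + (-1.55 − (-0.6538))² + … = 14.4332
population σ = √(14.4332 / 8) = √1.8042 = 1.3432%
Sharpe = (r̄ − rf) / σ = (-0.6538 − 0.06) / 1.3432 = -0.7138 / 1.3432 = -0.5314

-0.53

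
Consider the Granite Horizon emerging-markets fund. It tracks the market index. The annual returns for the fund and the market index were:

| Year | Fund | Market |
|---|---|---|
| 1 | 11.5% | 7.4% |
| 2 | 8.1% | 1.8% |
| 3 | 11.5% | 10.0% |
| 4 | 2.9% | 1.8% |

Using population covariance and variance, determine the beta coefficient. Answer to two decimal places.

r̄p = 8.5000%,  r̄m = 5.2500%
Cov = Σ(rp − r̄p)(rm − r̄m) / 4 = 10.3500
Var(rm) = Σ(rm − r̄m)² / 4 = 12.7475
β = Cov / Var = 10.3500 / 12.7475 = 0.8119

0.81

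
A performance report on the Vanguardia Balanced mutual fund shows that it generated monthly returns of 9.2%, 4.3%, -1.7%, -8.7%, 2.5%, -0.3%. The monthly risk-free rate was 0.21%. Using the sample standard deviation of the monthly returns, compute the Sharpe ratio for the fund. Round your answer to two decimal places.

0.11

r̄ = (9.2 + 4.3 − 1.7 − 8.7 + 2.5 − 0.3) / 6 = 5.30 / 6 = 0.8833%
Σ(r − r̄)² = 183.3683; sample σ = √(183.3683/5) = 6.0559%
Sharpe = (r̄ − rf) / σ = (0.8833 − 0.21) / 6.0559 = 0.6733 / 6.0559 = 0.1112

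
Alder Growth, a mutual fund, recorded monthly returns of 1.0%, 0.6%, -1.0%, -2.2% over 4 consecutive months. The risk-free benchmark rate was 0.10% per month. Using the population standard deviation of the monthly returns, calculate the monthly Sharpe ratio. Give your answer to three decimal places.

r̄ = (1 + 0.6 − 1 − 2.2) / 4 = -0.4000%
Σ(r − r̄)² = 6.5600; population σ = √(6.5600/4) = 1.2806%
Sharpe = (r̄ − rf) / σ = (-0.4000 − 0.1) / 1.2806 = -0.5000 / 1.2806 = -0.3904

-0.390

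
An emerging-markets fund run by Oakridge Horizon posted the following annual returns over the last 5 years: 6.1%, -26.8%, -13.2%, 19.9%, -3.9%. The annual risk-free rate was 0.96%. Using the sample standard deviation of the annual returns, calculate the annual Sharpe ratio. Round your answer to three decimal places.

-0.254

r̄ = (6.1 − 26.8 − 13.2 + 19.9 − 3.9) / 5 = -17.90 / 5 = -3.5800%
Σ(r − r̄)² = (6.1 − (-3.5800))² + (-26.8 − (-3.5800))² + … = 1276.8280
sample σ = √(1276.8280 / 4) = √319.2070 = 17.8664%
Sharpe = (r̄ − rf) / σ = (-3.5800 − 0.96) / 17.8664 = -4.5400 / 17.8664 = -0.2541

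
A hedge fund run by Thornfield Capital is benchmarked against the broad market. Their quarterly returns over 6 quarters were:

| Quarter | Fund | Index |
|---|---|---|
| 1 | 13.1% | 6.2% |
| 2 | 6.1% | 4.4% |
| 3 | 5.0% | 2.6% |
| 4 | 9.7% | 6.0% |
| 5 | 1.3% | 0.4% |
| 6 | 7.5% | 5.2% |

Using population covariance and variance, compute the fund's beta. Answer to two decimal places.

r̄p = 7.1167%,  r̄m = 4.1333%
Cov = Σ(rp − r̄p)(rm − r̄m) / 6 = 7.0478
Var(rm) = Σ(rm − r̄m)² / 6 = 4.2089
β = Cov / Var = 7.0478 / 4.2089 = 1.6745

1.67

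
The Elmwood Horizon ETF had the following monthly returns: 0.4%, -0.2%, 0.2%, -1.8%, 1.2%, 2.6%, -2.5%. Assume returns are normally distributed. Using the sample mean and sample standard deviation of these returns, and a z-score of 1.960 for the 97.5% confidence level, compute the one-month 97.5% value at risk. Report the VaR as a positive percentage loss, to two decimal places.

3.40

Mean return μ = -0.10 / 7 = -0.0143%
Σ(r − μ)² = 17.9286; sample σ = √(17.9286/6) = 1.7286%
VaR = −(μ − z·σ) = −(-0.0143 − 1.960 × 1.7286) = −(-3.4024) = 3.4024%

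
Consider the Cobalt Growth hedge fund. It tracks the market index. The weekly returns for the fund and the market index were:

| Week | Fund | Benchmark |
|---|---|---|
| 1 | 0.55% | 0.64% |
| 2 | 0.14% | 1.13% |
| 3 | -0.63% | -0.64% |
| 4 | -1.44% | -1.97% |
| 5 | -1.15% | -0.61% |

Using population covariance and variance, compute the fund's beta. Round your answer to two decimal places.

0.63

r̄p = -0.5060%,  r̄m = -0.2900%
Cov = Σ(rp − r̄p)(rm − r̄m) / 5 = 0.7436
Var(rm) = Σ(rm − r̄m)² / 5 = 1.1857
β = Cov / Var = 0.7436 / 1.1857 = 0.6271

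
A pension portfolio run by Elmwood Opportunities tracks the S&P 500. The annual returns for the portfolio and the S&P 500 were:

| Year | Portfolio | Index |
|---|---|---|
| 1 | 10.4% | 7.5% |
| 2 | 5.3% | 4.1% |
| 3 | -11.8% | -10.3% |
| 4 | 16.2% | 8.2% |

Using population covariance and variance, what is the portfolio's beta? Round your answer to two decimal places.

1.37

r̄p = 5.0250%,  r̄m = 2.3750%
Cov = Σ(rp − r̄p)(rm − r̄m) / 4 = 76.5931
Var(rm) = Σ(rm − r̄m)² / 4 = 55.9569
β = Cov / Var = 76.5931 / 55.9569 = 1.3688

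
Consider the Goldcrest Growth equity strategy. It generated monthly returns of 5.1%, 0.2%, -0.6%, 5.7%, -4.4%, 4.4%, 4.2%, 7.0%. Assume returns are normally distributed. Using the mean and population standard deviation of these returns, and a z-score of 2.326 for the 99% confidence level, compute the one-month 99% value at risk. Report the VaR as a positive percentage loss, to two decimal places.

5.76

Mean return r̄ = 21.60 / 8 = 2.7000%
Σ(r − r̄)² = (5.1 − 2.7000)² + (0.2 − 2.7000)² + (-0.6 − 2.7000)² + … = 105.9400
population σ = √(105.9400 / 8) = √13.2425 = 3.6390%
VaR = −(r̄ − z·σ) = −(2.7000 − 2.326 × 3.6390) = −(-5.7643) = 5.7643%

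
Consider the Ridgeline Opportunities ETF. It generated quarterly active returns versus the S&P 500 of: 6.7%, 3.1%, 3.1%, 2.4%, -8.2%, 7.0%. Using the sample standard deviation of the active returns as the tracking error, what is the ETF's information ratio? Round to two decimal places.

r̄ = (6.7 + 3.1 + 3.1 + 2.4 − 8.2 + 7) / 6 = 14.10 / 6 = 2.3500%
Sample std dev = √[152.9750 / 5] = 5.5313%
IR = r̄ / tracking error = 2.3500 / 5.5313 = 0.4249

0.42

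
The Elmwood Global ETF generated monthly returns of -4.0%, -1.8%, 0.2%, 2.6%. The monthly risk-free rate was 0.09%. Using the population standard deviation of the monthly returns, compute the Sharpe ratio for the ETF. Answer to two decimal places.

-0.34

r̄ = (-4 − 1.8 + 0.2 + 2.6) / 4 = -3.00 / 4 = -0.7500%
Σ(r − r̄)² = 23.7900; population σ = √(23.7900/4) = 2.4387%
Sharpe = (r̄ − rf) / σ = (-0.7500 − 0.09) / 2.4387 = -0.8400 / 2.4387 = -0.3444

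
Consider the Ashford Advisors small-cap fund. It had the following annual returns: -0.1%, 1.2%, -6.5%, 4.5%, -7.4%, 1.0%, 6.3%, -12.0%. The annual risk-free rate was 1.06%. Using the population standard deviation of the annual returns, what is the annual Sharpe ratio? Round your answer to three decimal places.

-0.452

Mean return r̄ = -13.00 / 8 = -1.6250%
Population std dev = √[282.2750 / 8] = 5.9401%
Sharpe = (r̄ − rf) / σ = (-1.6250 − 1.06) / 5.9401 = -2.6850 / 5.9401 = -0.4520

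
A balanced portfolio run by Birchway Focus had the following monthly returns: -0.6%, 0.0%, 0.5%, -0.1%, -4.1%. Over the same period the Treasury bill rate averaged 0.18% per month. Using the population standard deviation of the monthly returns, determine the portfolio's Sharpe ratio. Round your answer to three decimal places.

Mean return r̄ = -4.30 / 5 = -0.8600%
Population σ = √[Σ(r − r̄)² / 5] = √[13.7320 / 5] = √2.7464 = 1.6572%
Sharpe = (r̄ − rf) / σ = (-0.8600 − 0.18) / 1.6572 = -1.0400 / 1.6572 = -0.6276

-0.628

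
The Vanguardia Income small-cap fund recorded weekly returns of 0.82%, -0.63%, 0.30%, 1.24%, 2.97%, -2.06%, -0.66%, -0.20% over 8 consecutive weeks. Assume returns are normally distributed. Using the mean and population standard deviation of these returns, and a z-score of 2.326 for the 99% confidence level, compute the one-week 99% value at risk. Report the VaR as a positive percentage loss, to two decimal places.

3.05

Mean return r̄ = 1.780 / 8 = 0.2225%
Population σ = √[Σ(r − r̄)² / 8] = √[15.8410 / 8] = √1.9801 = 1.4072%
VaR = −(r̄ − z·σ) = −(0.2225 − 2.326 × 1.4072) = −(-3.0506) = 3.0506%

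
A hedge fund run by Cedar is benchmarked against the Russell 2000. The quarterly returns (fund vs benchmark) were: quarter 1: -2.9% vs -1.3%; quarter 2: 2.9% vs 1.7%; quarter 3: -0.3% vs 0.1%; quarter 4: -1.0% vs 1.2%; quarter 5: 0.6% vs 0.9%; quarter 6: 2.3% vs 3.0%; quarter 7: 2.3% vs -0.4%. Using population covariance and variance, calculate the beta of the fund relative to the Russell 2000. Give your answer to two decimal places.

0.91

r̄p = 0.5571%,  r̄m = 0.7429%
Cov = Σ(rp − r̄p)(rm − r̄m) / 7 = 1.5847
Var(rm) = Σ(rm − r̄m)² / 7 = 1.7339
β = Cov / Var = 1.5847 / 1.7339 = 0.9140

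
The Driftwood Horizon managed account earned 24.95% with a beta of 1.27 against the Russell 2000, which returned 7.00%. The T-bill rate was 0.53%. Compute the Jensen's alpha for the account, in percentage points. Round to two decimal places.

16.20

CAPM expected return = Rf + β(Rm − Rf) = 0.53% + 1.27 × (7.00% − 0.53%) = 0.53 + 1.27 × 6.47 = 8.7469%
Jensen's α = Rp − E[R] = 24.95% − 8.7469% = 16.2031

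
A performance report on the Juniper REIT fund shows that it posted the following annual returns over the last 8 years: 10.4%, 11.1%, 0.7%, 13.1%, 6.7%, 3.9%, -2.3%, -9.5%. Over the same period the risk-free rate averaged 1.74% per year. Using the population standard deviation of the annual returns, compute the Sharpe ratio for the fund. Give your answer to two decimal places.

0.35

r̄ = (10.4 + 11.1 + 0.7 + 13.1 + 6.7 + 3.9 − 2.3 − 9.5) / 8 = 4.2625%
Σ(r − r̄)² = (10.4 − 4.2625)² + (11.1 − 4.2625)² + (0.7 − 4.2625)² + … = 413.7588
σ = √[413.7588 / 8] = 7.1917%
Sharpe = (r̄ − rf) / σ = (4.2625 − 1.74) / 7.1917 = 2.5225 / 7.1917 = 0.3508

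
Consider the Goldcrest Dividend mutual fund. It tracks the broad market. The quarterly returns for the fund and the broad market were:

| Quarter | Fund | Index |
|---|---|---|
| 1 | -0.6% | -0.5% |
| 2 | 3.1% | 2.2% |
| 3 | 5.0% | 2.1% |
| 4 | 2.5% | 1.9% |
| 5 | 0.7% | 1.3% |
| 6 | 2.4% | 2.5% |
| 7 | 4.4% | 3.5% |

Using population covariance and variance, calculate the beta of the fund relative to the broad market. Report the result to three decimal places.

1.330

r̄p = 2.5000%,  r̄m = 1.8571%
Cov = Σ(rp − r̄p)(rm − r̄m) / 7 = 1.7400
Var(rm) = Σ(rm − r̄m)² / 7 = 1.3082
β = Cov / Var = 1.7400 / 1.3082 = 1.3301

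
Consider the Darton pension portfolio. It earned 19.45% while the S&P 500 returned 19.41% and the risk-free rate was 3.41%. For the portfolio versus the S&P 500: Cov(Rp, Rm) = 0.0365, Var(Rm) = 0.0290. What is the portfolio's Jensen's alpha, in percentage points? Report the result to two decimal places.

-4.10

β = Cov / Var = 0.0365 / 0.0290 = 1.2586
E[R] = Rf + β(Rm − Rf) = 3.41% + 1.2586 × (19.41% − 3.41%) = 23.5476%
α = Rp − E[R] = 19.45% − 23.5476% = -4.0976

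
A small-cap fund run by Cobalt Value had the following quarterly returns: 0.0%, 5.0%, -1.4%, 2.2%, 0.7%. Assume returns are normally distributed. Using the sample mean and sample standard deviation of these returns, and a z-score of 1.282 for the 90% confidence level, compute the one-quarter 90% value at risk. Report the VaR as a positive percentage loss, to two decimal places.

Mean return μ = 6.50 / 5 = 1.3000%
Sample σ = √[Σ(r − μ)² / 4] = √[23.8400 / 4] = √5.9600 = 2.4413%
VaR = −(μ − z·σ) = −(1.3000 − 1.282 × 2.4413) = −(-1.8297) = 1.8297%

1.83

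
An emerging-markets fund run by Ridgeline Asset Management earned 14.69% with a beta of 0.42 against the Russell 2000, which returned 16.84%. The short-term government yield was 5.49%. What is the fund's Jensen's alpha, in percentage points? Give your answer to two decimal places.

4.43

CAPM expected return = Rf + β(Rm − Rf) = 5.49% + 0.42 × (16.84% − 5.49%) = 5.49 + 0.42 × 11.35 = 10.2570%
Jensen's α = Rp − E[R] = 14.69% − 10.2570% = 4.4330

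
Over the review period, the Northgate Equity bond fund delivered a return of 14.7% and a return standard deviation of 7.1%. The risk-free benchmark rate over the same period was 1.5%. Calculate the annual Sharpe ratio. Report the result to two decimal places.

Sharpe = (Rp − Rf) / σp = (14.7% − 1.5%) / 7.1% = 13.20% / 7.1% = 1.8592

1.86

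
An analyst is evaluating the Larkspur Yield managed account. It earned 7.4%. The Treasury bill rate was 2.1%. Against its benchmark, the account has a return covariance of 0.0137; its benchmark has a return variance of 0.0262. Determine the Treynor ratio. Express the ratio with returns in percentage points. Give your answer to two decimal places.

β = Cov / Var = 0.0137 / 0.0262 = 0.5229
Treynor = (Rp − Rf) / β = (7.4% − 2.1%) / 0.5229 = 5.30 / 0.5229 = 10.1358

10.14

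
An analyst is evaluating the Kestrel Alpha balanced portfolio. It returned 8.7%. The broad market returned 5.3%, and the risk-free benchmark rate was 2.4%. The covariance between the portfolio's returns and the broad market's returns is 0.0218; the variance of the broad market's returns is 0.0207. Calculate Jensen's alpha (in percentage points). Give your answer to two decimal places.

3.25

β = Cov / Var = 0.0218 / 0.0207 = 1.0531
E[R] = Rf + β(Rm − Rf) = 2.4% + 1.0531 × (5.3% − 2.4%) = 5.4540%
α = Rp − E[R] = 8.7% − 5.4540% = 3.2460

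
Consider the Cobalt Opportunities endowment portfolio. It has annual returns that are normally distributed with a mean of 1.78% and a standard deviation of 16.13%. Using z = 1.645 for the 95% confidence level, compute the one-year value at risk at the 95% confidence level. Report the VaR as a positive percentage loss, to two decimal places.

24.75

VaR (as % loss) = −(μ − z·σ) = −(1.78% − 1.645 × 16.13%) = −(-24.75385%) = 24.75385%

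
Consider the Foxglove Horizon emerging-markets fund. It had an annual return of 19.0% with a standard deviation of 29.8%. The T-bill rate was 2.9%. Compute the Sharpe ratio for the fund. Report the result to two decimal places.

Sharpe = (Rp − Rf) / σp = (19.0% − 2.9%) / 29.8% = 16.10% / 29.8% = 0.5403

0.54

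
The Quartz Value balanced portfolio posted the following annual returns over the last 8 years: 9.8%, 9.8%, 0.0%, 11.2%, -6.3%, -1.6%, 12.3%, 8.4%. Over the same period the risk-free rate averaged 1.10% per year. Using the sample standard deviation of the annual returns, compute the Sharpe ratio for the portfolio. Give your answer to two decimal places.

Mean return μ = 43.60 / 8 = 5.4500%
Σ(r − μ)² = (9.8 − 5.4500)² + (9.8 − 5.4500)² + … = 344.0000
σ = √[344.0000 / 7] = 7.0102%
Sharpe = (μ − rf) / σ = (5.4500 − 1.1) / 7.0102 = 4.3500 / 7.0102 = 0.6205

0.62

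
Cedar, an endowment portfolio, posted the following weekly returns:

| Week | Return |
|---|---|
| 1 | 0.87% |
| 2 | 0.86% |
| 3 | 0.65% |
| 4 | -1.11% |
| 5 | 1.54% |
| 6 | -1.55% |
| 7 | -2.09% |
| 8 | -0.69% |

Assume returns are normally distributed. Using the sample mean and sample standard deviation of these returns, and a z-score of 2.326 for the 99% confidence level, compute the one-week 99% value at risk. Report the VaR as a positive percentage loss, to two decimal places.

3.30

r̄ = (0.87 + 0.86 + 0.65 − 1.11 + 1.54 − 1.55 − 2.09 − 0.69) / 8 = -0.1900%
Σ(r − r̄)² = (0.87 − (-0.1900))² + (0.86 − (-0.1900))² + (0.65 − (-0.1900))² + … = 12.4806
σ = √[12.4806 / 7] = 1.3353%
VaR = −(r̄ − z·σ) = −(-0.1900 − 2.326 × 1.3353) = −(-3.2959) = 3.2959%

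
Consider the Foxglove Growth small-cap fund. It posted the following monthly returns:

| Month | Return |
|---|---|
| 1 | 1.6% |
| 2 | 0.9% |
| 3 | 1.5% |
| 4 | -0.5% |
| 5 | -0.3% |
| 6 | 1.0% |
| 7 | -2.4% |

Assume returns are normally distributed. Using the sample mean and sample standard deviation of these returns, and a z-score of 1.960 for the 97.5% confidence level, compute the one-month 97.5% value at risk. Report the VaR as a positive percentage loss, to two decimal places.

2.54

r̄ = (1.6 + 0.9 + 1.5 − 0.5 − 0.3 + 1 − 2.4) / 7 = 1.80 / 7 = 0.2571%
Sample std dev = √[12.2571 / 6] = 1.4293%
VaR = −(r̄ − z·σ) = −(0.2571 − 1.960 × 1.4293) = −(-2.5443) = 2.5443%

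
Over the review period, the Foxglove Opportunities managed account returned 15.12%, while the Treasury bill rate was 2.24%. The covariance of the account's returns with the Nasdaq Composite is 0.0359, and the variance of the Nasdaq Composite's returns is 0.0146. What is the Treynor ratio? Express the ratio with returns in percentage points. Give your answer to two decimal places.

5.24

β = Cov / Var = 0.0359 / 0.0146 = 2.4589
Treynor = (Rp − Rf) / β = (15.12% − 2.24%) / 2.4589 = 12.88 / 2.4589 = 5.2381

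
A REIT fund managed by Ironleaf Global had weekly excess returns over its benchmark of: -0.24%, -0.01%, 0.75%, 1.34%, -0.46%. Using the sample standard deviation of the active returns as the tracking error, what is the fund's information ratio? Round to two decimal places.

0.37

Mean return r̄ = 1.380 / 5 = 0.2760%
Σ(r − r̄)² = 2.2465; sample σ = √(2.2465/4) = 0.7494%
IR = r̄ / tracking error = 0.2760 / 0.7494 = 0.3683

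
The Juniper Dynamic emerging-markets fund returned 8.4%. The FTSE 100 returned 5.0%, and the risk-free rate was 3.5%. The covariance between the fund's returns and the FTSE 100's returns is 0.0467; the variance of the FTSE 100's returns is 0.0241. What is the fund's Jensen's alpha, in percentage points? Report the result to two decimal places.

β = Cov / Var = 0.0467 / 0.0241 = 1.9378
E[R] = Rf + β(Rm − Rf) = 3.5% + 1.9378 × (5.0% − 3.5%) = 6.4067%
α = Rp − E[R] = 8.4% − 6.4067% = 1.9933

1.99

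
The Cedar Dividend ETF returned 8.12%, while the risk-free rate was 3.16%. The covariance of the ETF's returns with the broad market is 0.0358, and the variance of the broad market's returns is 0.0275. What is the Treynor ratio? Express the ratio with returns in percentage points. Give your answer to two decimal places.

β = Cov / Var = 0.0358 / 0.0275 = 1.3018
Treynor = (Rp − Rf) / β = (8.12% − 3.16%) / 1.3018 = 4.96 / 1.3018 = 3.8101

3.81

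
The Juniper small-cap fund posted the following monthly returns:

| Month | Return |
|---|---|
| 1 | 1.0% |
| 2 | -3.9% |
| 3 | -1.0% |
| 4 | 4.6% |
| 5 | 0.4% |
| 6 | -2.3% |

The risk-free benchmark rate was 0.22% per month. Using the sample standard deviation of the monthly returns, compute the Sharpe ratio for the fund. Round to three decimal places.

r̄ = (1 − 3.9 − 1 + 4.6 + 0.4 − 2.3) / 6 = -0.2000%
Σ(r − r̄)² = 43.5800; sample σ = √(43.5800/5) = 2.9523%
Sharpe = (r̄ − rf) / σ = (-0.2000 − 0.22) / 2.9523 = -0.4200 / 2.9523 = -0.1423

-0.142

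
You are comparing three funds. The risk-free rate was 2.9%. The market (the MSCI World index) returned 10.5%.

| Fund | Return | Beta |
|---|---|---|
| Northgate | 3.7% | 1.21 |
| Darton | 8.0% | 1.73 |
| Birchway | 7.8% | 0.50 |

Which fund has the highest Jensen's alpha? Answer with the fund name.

Birchway

Northgate: α = 3.7% − [2.9% + 1.21 × (10.5% − 2.9%)] = -8.396
Darton: α = 8.0% − [2.9% + 1.73 × (10.5% − 2.9%)] = -8.048
Birchway: α = 7.8% − [2.9% + 0.50 × (10.5% − 2.9%)] = 1.100
Highest: Birchway (1.100).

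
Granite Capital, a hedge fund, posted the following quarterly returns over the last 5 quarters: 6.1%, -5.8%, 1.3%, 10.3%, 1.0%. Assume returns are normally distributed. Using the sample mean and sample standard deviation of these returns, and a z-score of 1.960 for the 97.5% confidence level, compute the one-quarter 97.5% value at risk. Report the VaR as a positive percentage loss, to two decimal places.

9.28

μ = (6.1 − 5.8 + 1.3 + 10.3 + 1) / 5 = 2.5800%
Σ(r − μ)² = (6.1 − 2.5800)² + (-5.8 − 2.5800)² + (1.3 − 2.5800)² + … = 146.3480
sample σ = √(146.3480 / 4) = √36.5870 = 6.0487%
VaR = −(μ − z·σ) = −(2.5800 − 1.960 × 6.0487) = −(-9.2755) = 9.2755%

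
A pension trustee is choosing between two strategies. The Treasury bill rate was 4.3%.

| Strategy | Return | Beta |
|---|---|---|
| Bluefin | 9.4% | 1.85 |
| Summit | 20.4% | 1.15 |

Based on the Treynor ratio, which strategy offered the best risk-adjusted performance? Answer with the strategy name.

Bluefin: Treynor = (9.4% − 4.3%) / 1.85 = 2.757
Summit: Treynor = (20.4% − 4.3%) / 1.15 = 14.000
Highest: Summit (14.000).

Summit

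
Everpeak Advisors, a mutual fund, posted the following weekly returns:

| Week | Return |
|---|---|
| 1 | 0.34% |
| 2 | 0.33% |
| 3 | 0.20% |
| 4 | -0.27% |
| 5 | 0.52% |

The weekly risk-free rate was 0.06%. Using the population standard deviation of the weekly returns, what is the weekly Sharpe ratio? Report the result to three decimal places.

r̄ = (0.34 + 0.33 + 0.2 − 0.27 + 0.52) / 5 = 1.120 / 5 = 0.2240%
Σ(r − r̄)² = 0.3569; population σ = √(0.3569/5) = 0.2672%
Sharpe = (r̄ − rf) / σ = (0.2240 − 0.06) / 0.2672 = 0.1640 / 0.2672 = 0.6138

0.614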